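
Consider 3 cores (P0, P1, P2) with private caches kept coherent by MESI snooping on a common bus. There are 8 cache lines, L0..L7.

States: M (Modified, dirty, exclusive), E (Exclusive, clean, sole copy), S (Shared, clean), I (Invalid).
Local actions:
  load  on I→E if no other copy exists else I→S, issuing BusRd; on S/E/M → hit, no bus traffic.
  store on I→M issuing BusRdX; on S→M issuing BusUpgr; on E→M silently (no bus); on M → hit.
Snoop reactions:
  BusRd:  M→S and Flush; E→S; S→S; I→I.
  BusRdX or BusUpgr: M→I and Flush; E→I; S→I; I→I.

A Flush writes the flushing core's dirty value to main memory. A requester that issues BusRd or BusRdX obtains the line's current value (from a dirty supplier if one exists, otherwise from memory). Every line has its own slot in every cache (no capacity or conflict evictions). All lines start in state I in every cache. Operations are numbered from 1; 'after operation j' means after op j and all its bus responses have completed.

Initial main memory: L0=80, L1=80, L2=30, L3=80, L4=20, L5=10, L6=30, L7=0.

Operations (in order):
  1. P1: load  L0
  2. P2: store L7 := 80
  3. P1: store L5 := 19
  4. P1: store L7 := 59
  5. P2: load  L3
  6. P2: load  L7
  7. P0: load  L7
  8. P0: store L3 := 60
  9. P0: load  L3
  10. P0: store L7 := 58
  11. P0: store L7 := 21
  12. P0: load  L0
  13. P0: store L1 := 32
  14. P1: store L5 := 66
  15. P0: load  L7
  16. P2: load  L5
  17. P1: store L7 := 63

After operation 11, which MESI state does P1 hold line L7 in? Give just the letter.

state = I

[1] P1: load  L0 | P0:I, P1:E(80), P2:I | bus: BusRd
[2] P2: store L7 := 80 | P0:I, P1:I, P2:M(80) | bus: BusRdX
[3] P1: store L5 := 19 | P0:I, P1:M(19), P2:I | bus: BusRdX
[4] P1: store L7 := 59 | P0:I, P1:M(59), P2:I | bus: BusRdX,Flush
[5] P2: load  L3 | P0:I, P1:I, P2:E(80) | bus: BusRd
[6] P2: load  L7 | P0:I, P1:S(59), P2:S(59) | bus: BusRd,Flush
[7] P0: load  L7 | P0:S(59), P1:S(59), P2:S(59) | bus: BusRd
[8] P0: store L3 := 60 | P0:M(60), P1:I, P2:I | bus: BusRdX
[9] P0: load  L3 | P0:M(60), P1:I, P2:I | bus: none
[10] P0: store L7 := 58 | P0:M(58), P1:I, P2:I | bus: BusUpgr
[11] P0: store L7 := 21 | P0:M(21), P1:I, P2:I | bus: none
[12] P0: load  L0 | P0:S(80), P1:S(80), P2:I | bus: BusRd
[13] P0: store L1 := 32 | P0:M(32), P1:I, P2:I | bus: BusRdX
[14] P1: store L5 := 66 | P0:I, P1:M(66), P2:I | bus: none
[15] P0: load  L7 | P0:M(21), P1:I, P2:I | bus: none
[16] P2: load  L5 | P0:I, P1:S(66), P2:S(66) | bus: BusRd,Flush
[17] P1: store L7 := 63 | P0:I, P1:M(63), P2:I | bus: BusRdX,Flush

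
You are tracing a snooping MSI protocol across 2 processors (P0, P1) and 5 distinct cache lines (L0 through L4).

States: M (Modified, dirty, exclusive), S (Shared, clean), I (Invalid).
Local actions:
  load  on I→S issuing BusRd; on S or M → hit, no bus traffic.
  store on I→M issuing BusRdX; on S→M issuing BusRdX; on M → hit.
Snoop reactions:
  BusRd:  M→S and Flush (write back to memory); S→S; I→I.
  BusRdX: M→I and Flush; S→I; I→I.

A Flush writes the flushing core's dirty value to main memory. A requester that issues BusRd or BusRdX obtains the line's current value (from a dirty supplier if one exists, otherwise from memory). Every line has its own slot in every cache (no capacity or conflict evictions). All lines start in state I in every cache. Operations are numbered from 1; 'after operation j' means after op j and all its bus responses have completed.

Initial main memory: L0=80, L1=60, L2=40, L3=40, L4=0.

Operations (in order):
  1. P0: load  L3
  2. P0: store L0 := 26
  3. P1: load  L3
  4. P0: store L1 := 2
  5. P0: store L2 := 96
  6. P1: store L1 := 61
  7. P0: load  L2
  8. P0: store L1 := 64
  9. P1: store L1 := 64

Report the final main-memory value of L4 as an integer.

1. P0: load  L3  bus=[BusRd]  L3: P0=S P1=I  mem[L3]=40
2. P0: store L0 := 26  bus=[BusRdX]  L0: P0=M P1=I  mem[L0]=80
3. P1: load  L3  bus=[BusRd]  L3: P0=S P1=S  mem[L3]=40
4. P0: store L1 := 2  bus=[BusRdX]  L1: P0=M P1=I  mem[L1]=60
5. P0: store L2 := 96  bus=[BusRdX]  L2: P0=M P1=I  mem[L2]=40
6. P1: store L1 := 61  bus=[BusRdX,Flush]  L1: P0=I P1=M  mem[L1]=2
7. P0: load  L2  bus=[-]  L2: P0=M P1=I  mem[L2]=40
8. P0: store L1 := 64  bus=[BusRdX,Flush]  L1: P0=M P1=I  mem[L1]=61
9. P1: store L1 := 64  bus=[BusRdX,Flush]  L1: P0=I P1=M  mem[L1]=64

memory[L4] = 0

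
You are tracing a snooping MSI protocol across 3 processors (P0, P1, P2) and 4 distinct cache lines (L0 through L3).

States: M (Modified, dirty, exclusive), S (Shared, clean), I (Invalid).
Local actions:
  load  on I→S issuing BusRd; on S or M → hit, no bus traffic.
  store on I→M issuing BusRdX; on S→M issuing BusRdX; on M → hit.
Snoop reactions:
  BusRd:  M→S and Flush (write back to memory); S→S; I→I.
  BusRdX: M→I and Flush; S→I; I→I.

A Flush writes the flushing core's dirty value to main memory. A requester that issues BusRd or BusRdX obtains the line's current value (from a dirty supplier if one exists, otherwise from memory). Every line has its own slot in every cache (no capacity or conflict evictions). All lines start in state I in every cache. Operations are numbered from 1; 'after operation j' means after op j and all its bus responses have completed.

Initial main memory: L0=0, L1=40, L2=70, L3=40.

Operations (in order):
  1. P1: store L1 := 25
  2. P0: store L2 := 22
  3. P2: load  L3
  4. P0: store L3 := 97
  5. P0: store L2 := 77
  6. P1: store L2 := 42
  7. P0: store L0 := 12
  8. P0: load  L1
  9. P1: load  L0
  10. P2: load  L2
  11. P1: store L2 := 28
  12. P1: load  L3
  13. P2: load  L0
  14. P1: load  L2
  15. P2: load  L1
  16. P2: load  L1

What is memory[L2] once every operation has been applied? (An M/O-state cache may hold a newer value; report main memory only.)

memory[L2] = 42

[1] P1: store L1 := 25 | P0:I, P1:M(25), P2:I | bus: BusRdX
[2] P0: store L2 := 22 | P0:M(22), P1:I, P2:I | bus: BusRdX
[3] P2: load  L3 | P0:I, P1:I, P2:S(40) | bus: BusRd
[4] P0: store L3 := 97 | P0:M(97), P1:I, P2:I | bus: BusRdX
[5] P0: store L2 := 77 | P0:M(77), P1:I, P2:I | bus: none
[6] P1: store L2 := 42 | P0:I, P1:M(42), P2:I | bus: BusRdX,Flush
[7] P0: store L0 := 12 | P0:M(12), P1:I, P2:I | bus: BusRdX
[8] P0: load  L1 | P0:S(25), P1:S(25), P2:I | bus: BusRd,Flush
[9] P1: load  L0 | P0:S(12), P1:S(12), P2:I | bus: BusRd,Flush
[10] P2: load  L2 | P0:I, P1:S(42), P2:S(42) | bus: BusRd,Flush
[11] P1: store L2 := 28 | P0:I, P1:M(28), P2:I | bus: BusRdX
[12] P1: load  L3 | P0:S(97), P1:S(97), P2:I | bus: BusRd,Flush
[13] P2: load  L0 | P0:S(12), P1:S(12), P2:S(12) | bus: BusRd
[14] P1: load  L2 | P0:I, P1:M(28), P2:I | bus: none
[15] P2: load  L1 | P0:S(25), P1:S(25), P2:S(25) | bus: BusRd
[16] P2: load  L1 | P0:S(25), P1:S(25), P2:S(25) | bus: none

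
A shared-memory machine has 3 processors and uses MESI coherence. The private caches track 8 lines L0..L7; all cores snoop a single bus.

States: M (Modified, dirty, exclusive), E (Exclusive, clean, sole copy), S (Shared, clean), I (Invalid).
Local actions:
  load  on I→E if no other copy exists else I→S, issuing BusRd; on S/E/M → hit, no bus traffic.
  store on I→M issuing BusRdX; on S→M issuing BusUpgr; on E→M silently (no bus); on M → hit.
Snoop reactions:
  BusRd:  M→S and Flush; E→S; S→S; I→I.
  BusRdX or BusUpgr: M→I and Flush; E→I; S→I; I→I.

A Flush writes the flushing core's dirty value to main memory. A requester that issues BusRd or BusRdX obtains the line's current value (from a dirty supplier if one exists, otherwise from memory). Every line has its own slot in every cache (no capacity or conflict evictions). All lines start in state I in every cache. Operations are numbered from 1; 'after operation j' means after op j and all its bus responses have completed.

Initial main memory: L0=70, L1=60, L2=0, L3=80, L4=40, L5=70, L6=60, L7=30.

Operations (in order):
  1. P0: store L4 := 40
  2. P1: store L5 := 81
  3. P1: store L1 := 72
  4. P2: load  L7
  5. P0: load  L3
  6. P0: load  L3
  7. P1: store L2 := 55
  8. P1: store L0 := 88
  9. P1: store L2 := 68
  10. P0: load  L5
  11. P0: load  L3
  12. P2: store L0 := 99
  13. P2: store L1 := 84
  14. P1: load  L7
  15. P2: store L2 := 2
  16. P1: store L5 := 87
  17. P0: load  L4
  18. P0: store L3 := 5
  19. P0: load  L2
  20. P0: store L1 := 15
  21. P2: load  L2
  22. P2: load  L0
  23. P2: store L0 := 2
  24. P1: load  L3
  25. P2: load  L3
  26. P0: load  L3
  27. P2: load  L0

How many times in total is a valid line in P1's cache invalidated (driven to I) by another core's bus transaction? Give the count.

  op1 P0: store L4 := 40 → M/I/I on L4; bus BusRdX; mem=40
  op2 P1: store L5 := 81 → I/M/I on L5; bus BusRdX; mem=70
  op3 P1: store L1 := 72 → I/M/I on L1; bus BusRdX; mem=60
  op4 P2: load  L7 → I/I/E on L7; bus BusRd; mem=30
  op5 P0: load  L3 → E/I/I on L3; bus BusRd; mem=80
  op6 P0: load  L3 → E/I/I on L3; bus (none); mem=80
  op7 P1: store L2 := 55 → I/M/I on L2; bus BusRdX; mem=0
  op8 P1: store L0 := 88 → I/M/I on L0; bus BusRdX; mem=70
  op9 P1: store L2 := 68 → I/M/I on L2; bus (none); mem=0
  op10 P0: load  L5 → S/S/I on L5; bus BusRd Flush; mem=81
  op11 P0: load  L3 → E/I/I on L3; bus (none); mem=80
  op12 P2: store L0 := 99 → I/I/M on L0; bus BusRdX Flush; mem=88
  op13 P2: store L1 := 84 → I/I/M on L1; bus BusRdX Flush; mem=72
  op14 P1: load  L7 → I/S/S on L7; bus BusRd; mem=30
  op15 P2: store L2 := 2 → I/I/M on L2; bus BusRdX Flush; mem=68
  op16 P1: store L5 := 87 → I/M/I on L5; bus BusUpgr; mem=81
  op17 P0: load  L4 → M/I/I on L4; bus (none); mem=40
  op18 P0: store L3 := 5 → M/I/I on L3; bus (none); mem=80
  op19 P0: load  L2 → S/I/S on L2; bus BusRd Flush; mem=2
  op20 P0: store L1 := 15 → M/I/I on L1; bus BusRdX Flush; mem=84
  op21 P2: load  L2 → S/I/S on L2; bus (none); mem=2
  op22 P2: load  L0 → I/I/M on L0; bus (none); mem=88
  op23 P2: store L0 := 2 → I/I/M on L0; bus (none); mem=88
  op24 P1: load  L3 → S/S/I on L3; bus BusRd Flush; mem=5
  op25 P2: load  L3 → S/S/S on L3; bus BusRd; mem=5
  op26 P0: load  L3 → S/S/S on L3; bus (none); mem=5
  op27 P2: load  L0 → I/I/M on L0; bus (none); mem=88

invalidations = 3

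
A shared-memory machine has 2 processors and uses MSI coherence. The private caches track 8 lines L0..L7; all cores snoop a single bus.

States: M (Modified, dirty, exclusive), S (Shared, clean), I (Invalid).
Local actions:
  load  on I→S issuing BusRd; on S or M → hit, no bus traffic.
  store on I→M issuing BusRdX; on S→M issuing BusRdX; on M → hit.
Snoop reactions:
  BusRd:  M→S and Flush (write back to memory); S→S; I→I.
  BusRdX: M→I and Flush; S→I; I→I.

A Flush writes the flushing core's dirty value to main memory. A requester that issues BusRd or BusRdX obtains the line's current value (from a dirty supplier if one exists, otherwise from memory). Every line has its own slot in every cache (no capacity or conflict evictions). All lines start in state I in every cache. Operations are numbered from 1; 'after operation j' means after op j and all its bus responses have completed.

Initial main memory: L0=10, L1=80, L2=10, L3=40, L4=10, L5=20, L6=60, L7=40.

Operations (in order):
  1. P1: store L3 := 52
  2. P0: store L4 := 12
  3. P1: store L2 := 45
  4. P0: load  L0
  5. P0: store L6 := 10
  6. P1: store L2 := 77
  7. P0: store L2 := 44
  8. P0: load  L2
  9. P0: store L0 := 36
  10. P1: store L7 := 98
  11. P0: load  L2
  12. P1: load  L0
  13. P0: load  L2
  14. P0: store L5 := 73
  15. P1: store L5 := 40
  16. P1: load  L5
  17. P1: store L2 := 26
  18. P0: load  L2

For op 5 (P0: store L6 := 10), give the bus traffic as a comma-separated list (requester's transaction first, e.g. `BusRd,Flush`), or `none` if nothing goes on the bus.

[1] P1: store L3 := 52 | P0:I, P1:M(52) | bus: BusRdX
[2] P0: store L4 := 12 | P0:M(12), P1:I | bus: BusRdX
[3] P1: store L2 := 45 | P0:I, P1:M(45) | bus: BusRdX
[4] P0: load  L0 | P0:S(10), P1:I | bus: BusRd
[5] P0: store L6 := 10 | P0:M(10), P1:I | bus: BusRdX
[6] P1: store L2 := 77 | P0:I, P1:M(77) | bus: none
[7] P0: store L2 := 44 | P0:M(44), P1:I | bus: BusRdX,Flush
[8] P0: load  L2 | P0:M(44), P1:I | bus: none
[9] P0: store L0 := 36 | P0:M(36), P1:I | bus: BusRdX
[10] P1: store L7 := 98 | P0:I, P1:M(98) | bus: BusRdX
[11] P0: load  L2 | P0:M(44), P1:I | bus: none
[12] P1: load  L0 | P0:S(36), P1:S(36) | bus: BusRd,Flush
[13] P0: load  L2 | P0:M(44), P1:I | bus: none
[14] P0: store L5 := 73 | P0:M(73), P1:I | bus: BusRdX
[15] P1: store L5 := 40 | P0:I, P1:M(40) | bus: BusRdX,Flush
[16] P1: load  L5 | P0:I, P1:M(40) | bus: none
[17] P1: store L2 := 26 | P0:I, P1:M(26) | bus: BusRdX,Flush
[18] P0: load  L2 | P0:S(26), P1:S(26) | bus: BusRd,Flush

bus = BusRdX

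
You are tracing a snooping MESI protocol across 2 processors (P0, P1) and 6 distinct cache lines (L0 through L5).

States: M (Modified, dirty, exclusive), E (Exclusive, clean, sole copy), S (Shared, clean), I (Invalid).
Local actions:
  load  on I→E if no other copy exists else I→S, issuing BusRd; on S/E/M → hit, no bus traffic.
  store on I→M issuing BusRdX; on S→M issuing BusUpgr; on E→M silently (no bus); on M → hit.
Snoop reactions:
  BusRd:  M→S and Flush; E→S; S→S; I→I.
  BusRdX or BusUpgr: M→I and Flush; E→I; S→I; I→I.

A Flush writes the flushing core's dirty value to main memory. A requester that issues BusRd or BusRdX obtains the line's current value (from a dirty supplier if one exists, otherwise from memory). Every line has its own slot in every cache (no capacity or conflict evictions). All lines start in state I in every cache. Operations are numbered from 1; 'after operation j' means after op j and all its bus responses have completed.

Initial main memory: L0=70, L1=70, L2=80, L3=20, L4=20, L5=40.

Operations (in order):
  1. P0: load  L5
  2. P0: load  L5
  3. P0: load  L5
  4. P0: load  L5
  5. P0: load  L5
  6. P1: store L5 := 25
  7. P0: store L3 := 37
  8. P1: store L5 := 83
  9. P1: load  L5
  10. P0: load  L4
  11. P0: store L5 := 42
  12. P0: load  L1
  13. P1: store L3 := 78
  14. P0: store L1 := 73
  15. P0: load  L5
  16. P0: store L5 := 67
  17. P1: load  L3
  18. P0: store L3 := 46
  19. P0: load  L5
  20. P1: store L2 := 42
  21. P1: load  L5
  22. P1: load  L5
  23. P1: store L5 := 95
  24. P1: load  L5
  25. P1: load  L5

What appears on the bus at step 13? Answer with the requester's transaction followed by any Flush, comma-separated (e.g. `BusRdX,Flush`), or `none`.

bus = BusRdX,Flush

  op1 P0: load  L5 → E/I on L5; bus BusRd; mem=40
  op2 P0: load  L5 → E/I on L5; bus (none); mem=40
  op3 P0: load  L5 → E/I on L5; bus (none); mem=40
  op4 P0: load  L5 → E/I on L5; bus (none); mem=40
  op5 P0: load  L5 → E/I on L5; bus (none); mem=40
  op6 P1: store L5 := 25 → I/M on L5; bus BusRdX; mem=40
  op7 P0: store L3 := 37 → M/I on L3; bus BusRdX; mem=20
  op8 P1: store L5 := 83 → I/M on L5; bus (none); mem=40
  op9 P1: load  L5 → I/M on L5; bus (none); mem=40
  op10 P0: load  L4 → E/I on L4; bus BusRd; mem=20
  op11 P0: store L5 := 42 → M/I on L5; bus BusRdX Flush; mem=83
  op12 P0: load  L1 → E/I on L1; bus BusRd; mem=70
  op13 P1: store L3 := 78 → I/M on L3; bus BusRdX Flush; mem=37
  op14 P0: store L1 := 73 → M/I on L1; bus (none); mem=70
  op15 P0: load  L5 → M/I on L5; bus (none); mem=83
  op16 P0: store L5 := 67 → M/I on L5; bus (none); mem=83
  op17 P1: load  L3 → I/M on L3; bus (none); mem=37
  op18 P0: store L3 := 46 → M/I on L3; bus BusRdX Flush; mem=78
  op19 P0: load  L5 → M/I on L5; bus (none); mem=83
  op20 P1: store L2 := 42 → I/M on L2; bus BusRdX; mem=80
  op21 P1: load  L5 → S/S on L5; bus BusRd Flush; mem=67
  op22 P1: load  L5 → S/S on L5; bus (none); mem=67
  op23 P1: store L5 := 95 → I/M on L5; bus BusUpgr; mem=67
  op24 P1: load  L5 → I/M on L5; bus (none); mem=67
  op25 P1: load  L5 → I/M on L5; bus (none); mem=67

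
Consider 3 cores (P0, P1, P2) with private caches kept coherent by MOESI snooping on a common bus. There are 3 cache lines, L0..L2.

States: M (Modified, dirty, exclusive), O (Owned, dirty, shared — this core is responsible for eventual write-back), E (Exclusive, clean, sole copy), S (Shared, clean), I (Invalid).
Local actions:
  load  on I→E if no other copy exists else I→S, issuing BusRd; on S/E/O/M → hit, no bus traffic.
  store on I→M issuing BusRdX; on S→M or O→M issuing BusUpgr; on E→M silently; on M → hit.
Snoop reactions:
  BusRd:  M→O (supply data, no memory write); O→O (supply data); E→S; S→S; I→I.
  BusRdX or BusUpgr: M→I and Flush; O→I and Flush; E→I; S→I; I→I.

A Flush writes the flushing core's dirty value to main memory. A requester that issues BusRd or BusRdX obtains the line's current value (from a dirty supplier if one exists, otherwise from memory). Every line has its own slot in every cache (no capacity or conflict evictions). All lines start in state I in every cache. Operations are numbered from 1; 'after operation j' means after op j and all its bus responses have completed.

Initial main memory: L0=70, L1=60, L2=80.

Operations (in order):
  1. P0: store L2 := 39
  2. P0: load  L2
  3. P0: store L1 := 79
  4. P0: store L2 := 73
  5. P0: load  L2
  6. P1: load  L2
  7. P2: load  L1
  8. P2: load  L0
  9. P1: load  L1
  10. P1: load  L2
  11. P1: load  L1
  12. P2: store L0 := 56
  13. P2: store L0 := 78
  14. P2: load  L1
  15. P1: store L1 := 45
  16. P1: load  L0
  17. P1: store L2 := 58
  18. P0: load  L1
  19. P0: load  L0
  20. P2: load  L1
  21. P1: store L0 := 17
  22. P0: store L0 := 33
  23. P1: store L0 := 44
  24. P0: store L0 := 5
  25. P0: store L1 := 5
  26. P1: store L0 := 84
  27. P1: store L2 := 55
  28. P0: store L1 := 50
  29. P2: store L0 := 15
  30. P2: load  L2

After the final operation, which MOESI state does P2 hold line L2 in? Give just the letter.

state = S

1. P0: store L2 := 39  bus=[BusRdX]  L2: P0=M P1=I P2=I  mem[L2]=80
2. P0: load  L2  bus=[-]  L2: P0=M P1=I P2=I  mem[L2]=80
3. P0: store L1 := 79  bus=[BusRdX]  L1: P0=M P1=I P2=I  mem[L1]=60
4. P0: store L2 := 73  bus=[-]  L2: P0=M P1=I P2=I  mem[L2]=80
5. P0: load  L2  bus=[-]  L2: P0=M P1=I P2=I  mem[L2]=80
6. P1: load  L2  bus=[BusRd]  L2: P0=O P1=S P2=I  mem[L2]=80
7. P2: load  L1  bus=[BusRd]  L1: P0=O P1=I P2=S  mem[L1]=60
8. P2: load  L0  bus=[BusRd]  L0: P0=I P1=I P2=E  mem[L0]=70
9. P1: load  L1  bus=[BusRd]  L1: P0=O P1=S P2=S  mem[L1]=60
10. P1: load  L2  bus=[-]  L2: P0=O P1=S P2=I  mem[L2]=80
11. P1: load  L1  bus=[-]  L1: P0=O P1=S P2=S  mem[L1]=60
12. P2: store L0 := 56  bus=[-]  L0: P0=I P1=I P2=M  mem[L0]=70
13. P2: store L0 := 78  bus=[-]  L0: P0=I P1=I P2=M  mem[L0]=70
14. P2: load  L1  bus=[-]  L1: P0=O P1=S P2=S  mem[L1]=60
15. P1: store L1 := 45  bus=[BusUpgr,Flush]  L1: P0=I P1=M P2=I  mem[L1]=79
16. P1: load  L0  bus=[BusRd]  L0: P0=I P1=S P2=O  mem[L0]=70
17. P1: store L2 := 58  bus=[BusUpgr,Flush]  L2: P0=I P1=M P2=I  mem[L2]=73
18. P0: load  L1  bus=[BusRd]  L1: P0=S P1=O P2=I  mem[L1]=79
19. P0: load  L0  bus=[BusRd]  L0: P0=S P1=S P2=O  mem[L0]=70
20. P2: load  L1  bus=[BusRd]  L1: P0=S P1=O P2=S  mem[L1]=79
21. P1: store L0 := 17  bus=[BusUpgr,Flush]  L0: P0=I P1=M P2=I  mem[L0]=78
22. P0: store L0 := 33  bus=[BusRdX,Flush]  L0: P0=M P1=I P2=I  mem[L0]=17
23. P1: store L0 := 44  bus=[BusRdX,Flush]  L0: P0=I P1=M P2=I  mem[L0]=33
24. P0: store L0 := 5  bus=[BusRdX,Flush]  L0: P0=M P1=I P2=I  mem[L0]=44
25. P0: store L1 := 5  bus=[BusUpgr,Flush]  L1: P0=M P1=I P2=I  mem[L1]=45
26. P1: store L0 := 84  bus=[BusRdX,Flush]  L0: P0=I P1=M P2=I  mem[L0]=5
27. P1: store L2 := 55  bus=[-]  L2: P0=I P1=M P2=I  mem[L2]=73
28. P0: store L1 := 50  bus=[-]  L1: P0=M P1=I P2=I  mem[L1]=45
29. P2: store L0 := 15  bus=[BusRdX,Flush]  L0: P0=I P1=I P2=M  mem[L0]=84
30. P2: load  L2  bus=[BusRd]  L2: P0=I P1=O P2=S  mem[L2]=73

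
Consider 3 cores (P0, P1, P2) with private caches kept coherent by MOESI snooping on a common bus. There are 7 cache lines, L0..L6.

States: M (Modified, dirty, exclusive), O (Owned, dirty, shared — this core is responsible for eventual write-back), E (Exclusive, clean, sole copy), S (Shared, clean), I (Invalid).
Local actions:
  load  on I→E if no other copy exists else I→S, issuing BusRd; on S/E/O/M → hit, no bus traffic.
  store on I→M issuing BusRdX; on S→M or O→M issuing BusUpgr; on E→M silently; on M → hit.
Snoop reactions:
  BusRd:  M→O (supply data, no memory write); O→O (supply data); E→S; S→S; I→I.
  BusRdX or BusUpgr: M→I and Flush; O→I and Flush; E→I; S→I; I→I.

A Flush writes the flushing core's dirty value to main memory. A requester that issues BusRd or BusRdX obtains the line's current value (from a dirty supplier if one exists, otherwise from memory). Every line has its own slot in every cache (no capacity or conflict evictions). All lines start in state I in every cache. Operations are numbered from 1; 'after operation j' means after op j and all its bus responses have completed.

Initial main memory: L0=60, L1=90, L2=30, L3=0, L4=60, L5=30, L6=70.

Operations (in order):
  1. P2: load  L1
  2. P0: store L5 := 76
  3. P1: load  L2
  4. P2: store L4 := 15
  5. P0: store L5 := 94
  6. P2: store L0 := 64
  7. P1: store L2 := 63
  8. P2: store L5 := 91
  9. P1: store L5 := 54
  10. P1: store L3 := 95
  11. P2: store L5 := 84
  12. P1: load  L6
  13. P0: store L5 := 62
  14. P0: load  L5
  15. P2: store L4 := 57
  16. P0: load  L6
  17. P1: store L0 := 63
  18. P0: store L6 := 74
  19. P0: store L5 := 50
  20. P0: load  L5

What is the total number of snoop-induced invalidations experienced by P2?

  op1 P2: load  L1 → I/I/E on L1; bus BusRd; mem=90
  op2 P0: store L5 := 76 → M/I/I on L5; bus BusRdX; mem=30
  op3 P1: load  L2 → I/E/I on L2; bus BusRd; mem=30
  op4 P2: store L4 := 15 → I/I/M on L4; bus BusRdX; mem=60
  op5 P0: store L5 := 94 → M/I/I on L5; bus (none); mem=30
  op6 P2: store L0 := 64 → I/I/M on L0; bus BusRdX; mem=60
  op7 P1: store L2 := 63 → I/M/I on L2; bus (none); mem=30
  op8 P2: store L5 := 91 → I/I/M on L5; bus BusRdX Flush; mem=94
  op9 P1: store L5 := 54 → I/M/I on L5; bus BusRdX Flush; mem=91
  op10 P1: store L3 := 95 → I/M/I on L3; bus BusRdX; mem=0
  op11 P2: store L5 := 84 → I/I/M on L5; bus BusRdX Flush; mem=54
  op12 P1: load  L6 → I/E/I on L6; bus BusRd; mem=70
  op13 P0: store L5 := 62 → M/I/I on L5; bus BusRdX Flush; mem=84
  op14 P0: load  L5 → M/I/I on L5; bus (none); mem=84
  op15 P2: store L4 := 57 → I/I/M on L4; bus (none); mem=60
  op16 P0: load  L6 → S/S/I on L6; bus BusRd; mem=70
  op17 P1: store L0 := 63 → I/M/I on L0; bus BusRdX Flush; mem=64
  op18 P0: store L6 := 74 → M/I/I on L6; bus BusUpgr; mem=70
  op19 P0: store L5 := 50 → M/I/I on L5; bus (none); mem=84
  op20 P0: load  L5 → M/I/I on L5; bus (none); mem=84

invalidations = 3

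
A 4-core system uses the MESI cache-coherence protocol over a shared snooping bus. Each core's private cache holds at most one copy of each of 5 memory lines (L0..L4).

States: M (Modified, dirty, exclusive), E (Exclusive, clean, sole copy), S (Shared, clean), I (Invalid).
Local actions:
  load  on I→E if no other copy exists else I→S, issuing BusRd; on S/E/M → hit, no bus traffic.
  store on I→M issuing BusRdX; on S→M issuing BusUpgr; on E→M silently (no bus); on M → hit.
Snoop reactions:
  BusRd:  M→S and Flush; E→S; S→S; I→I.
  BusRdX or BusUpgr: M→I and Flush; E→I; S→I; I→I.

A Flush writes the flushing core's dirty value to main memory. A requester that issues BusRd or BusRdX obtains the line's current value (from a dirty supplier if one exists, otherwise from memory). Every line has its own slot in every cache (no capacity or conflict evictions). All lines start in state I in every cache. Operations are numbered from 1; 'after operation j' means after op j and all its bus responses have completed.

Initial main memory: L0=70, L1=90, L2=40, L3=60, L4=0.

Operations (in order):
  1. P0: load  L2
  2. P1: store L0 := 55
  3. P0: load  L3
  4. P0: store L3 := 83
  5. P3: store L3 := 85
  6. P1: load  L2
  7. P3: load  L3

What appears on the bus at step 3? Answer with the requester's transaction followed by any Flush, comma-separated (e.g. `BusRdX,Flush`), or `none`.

[1] P0: load  L2 | P0:E(40), P1:I, P2:I, P3:I | bus: BusRd
[2] P1: store L0 := 55 | P0:I, P1:M(55), P2:I, P3:I | bus: BusRdX
[3] P0: load  L3 | P0:E(60), P1:I, P2:I, P3:I | bus: BusRd
[4] P0: store L3 := 83 | P0:M(83), P1:I, P2:I, P3:I | bus: none
[5] P3: store L3 := 85 | P0:I, P1:I, P2:I, P3:M(85) | bus: BusRdX,Flush
[6] P1: load  L2 | P0:S(40), P1:S(40), P2:I, P3:I | bus: BusRd
[7] P3: load  L3 | P0:I, P1:I, P2:I, P3:M(85) | bus: none

bus = BusRd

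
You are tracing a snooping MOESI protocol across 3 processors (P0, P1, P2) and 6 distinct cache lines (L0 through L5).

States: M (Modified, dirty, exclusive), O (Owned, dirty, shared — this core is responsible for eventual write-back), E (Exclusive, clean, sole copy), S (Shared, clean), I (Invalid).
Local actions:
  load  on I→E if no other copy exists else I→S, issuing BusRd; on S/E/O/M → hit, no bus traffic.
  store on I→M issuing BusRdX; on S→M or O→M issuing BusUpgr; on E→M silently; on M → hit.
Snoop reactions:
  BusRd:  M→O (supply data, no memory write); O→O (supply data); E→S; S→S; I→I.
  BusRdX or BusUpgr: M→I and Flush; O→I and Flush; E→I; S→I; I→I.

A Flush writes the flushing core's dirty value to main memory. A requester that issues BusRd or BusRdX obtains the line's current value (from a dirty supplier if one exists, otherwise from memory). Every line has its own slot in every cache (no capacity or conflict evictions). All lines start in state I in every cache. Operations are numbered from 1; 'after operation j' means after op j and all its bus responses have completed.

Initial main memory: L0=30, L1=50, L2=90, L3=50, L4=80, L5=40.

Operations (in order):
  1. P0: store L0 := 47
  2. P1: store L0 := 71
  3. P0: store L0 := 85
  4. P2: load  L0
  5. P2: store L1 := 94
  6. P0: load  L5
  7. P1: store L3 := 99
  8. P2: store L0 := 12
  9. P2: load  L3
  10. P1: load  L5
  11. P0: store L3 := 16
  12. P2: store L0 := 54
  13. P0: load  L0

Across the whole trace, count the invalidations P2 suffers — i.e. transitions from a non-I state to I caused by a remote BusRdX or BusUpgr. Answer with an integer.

[1] P0: store L0 := 47 | P0:M(47), P1:I, P2:I | bus: BusRdX
[2] P1: store L0 := 71 | P0:I, P1:M(71), P2:I | bus: BusRdX,Flush
[3] P0: store L0 := 85 | P0:M(85), P1:I, P2:I | bus: BusRdX,Flush
[4] P2: load  L0 | P0:O(85), P1:I, P2:S(85) | bus: BusRd
[5] P2: store L1 := 94 | P0:I, P1:I, P2:M(94) | bus: BusRdX
[6] P0: load  L5 | P0:E(40), P1:I, P2:I | bus: BusRd
[7] P1: store L3 := 99 | P0:I, P1:M(99), P2:I | bus: BusRdX
[8] P2: store L0 := 12 | P0:I, P1:I, P2:M(12) | bus: BusUpgr,Flush
[9] P2: load  L3 | P0:I, P1:O(99), P2:S(99) | bus: BusRd
[10] P1: load  L5 | P0:S(40), P1:S(40), P2:I | bus: BusRd
[11] P0: store L3 := 16 | P0:M(16), P1:I, P2:I | bus: BusRdX,Flush
[12] P2: store L0 := 54 | P0:I, P1:I, P2:M(54) | bus: none
[13] P0: load  L0 | P0:S(54), P1:I, P2:O(54) | bus: BusRd

invalidations = 1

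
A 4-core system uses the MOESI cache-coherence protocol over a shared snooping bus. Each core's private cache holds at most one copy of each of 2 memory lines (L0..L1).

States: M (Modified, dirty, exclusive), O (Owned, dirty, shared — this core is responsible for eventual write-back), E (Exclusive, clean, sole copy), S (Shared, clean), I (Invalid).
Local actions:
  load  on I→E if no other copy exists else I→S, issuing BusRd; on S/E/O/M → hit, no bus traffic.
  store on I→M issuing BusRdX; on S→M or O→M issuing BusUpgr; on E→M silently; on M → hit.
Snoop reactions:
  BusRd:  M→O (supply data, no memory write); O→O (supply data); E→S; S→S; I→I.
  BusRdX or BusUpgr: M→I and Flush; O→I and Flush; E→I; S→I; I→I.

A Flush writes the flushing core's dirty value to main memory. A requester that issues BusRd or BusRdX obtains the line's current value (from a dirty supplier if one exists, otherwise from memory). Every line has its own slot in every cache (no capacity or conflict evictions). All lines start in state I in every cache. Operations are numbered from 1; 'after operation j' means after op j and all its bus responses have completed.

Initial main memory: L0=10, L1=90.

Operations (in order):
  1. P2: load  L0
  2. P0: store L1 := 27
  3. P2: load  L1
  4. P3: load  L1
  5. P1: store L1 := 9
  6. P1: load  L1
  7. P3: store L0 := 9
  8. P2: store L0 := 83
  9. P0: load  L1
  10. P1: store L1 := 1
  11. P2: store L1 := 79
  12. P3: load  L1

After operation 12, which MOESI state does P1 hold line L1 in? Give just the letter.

[1] P2: load  L0 | P0:I, P1:I, P2:E(10), P3:I | bus: BusRd
[2] P0: store L1 := 27 | P0:M(27), P1:I, P2:I, P3:I | bus: BusRdX
[3] P2: load  L1 | P0:O(27), P1:I, P2:S(27), P3:I | bus: BusRd
[4] P3: load  L1 | P0:O(27), P1:I, P2:S(27), P3:S(27) | bus: BusRd
[5] P1: store L1 := 9 | P0:I, P1:M(9), P2:I, P3:I | bus: BusRdX,Flush
[6] P1: load  L1 | P0:I, P1:M(9), P2:I, P3:I | bus: none
[7] P3: store L0 := 9 | P0:I, P1:I, P2:I, P3:M(9) | bus: BusRdX
[8] P2: store L0 := 83 | P0:I, P1:I, P2:M(83), P3:I | bus: BusRdX,Flush
[9] P0: load  L1 | P0:S(9), P1:O(9), P2:I, P3:I | bus: BusRd
[10] P1: store L1 := 1 | P0:I, P1:M(1), P2:I, P3:I | bus: BusUpgr
[11] P2: store L1 := 79 | P0:I, P1:I, P2:M(79), P3:I | bus: BusRdX,Flush
[12] P3: load  L1 | P0:I, P1:I, P2:O(79), P3:S(79) | bus: BusRd

state = I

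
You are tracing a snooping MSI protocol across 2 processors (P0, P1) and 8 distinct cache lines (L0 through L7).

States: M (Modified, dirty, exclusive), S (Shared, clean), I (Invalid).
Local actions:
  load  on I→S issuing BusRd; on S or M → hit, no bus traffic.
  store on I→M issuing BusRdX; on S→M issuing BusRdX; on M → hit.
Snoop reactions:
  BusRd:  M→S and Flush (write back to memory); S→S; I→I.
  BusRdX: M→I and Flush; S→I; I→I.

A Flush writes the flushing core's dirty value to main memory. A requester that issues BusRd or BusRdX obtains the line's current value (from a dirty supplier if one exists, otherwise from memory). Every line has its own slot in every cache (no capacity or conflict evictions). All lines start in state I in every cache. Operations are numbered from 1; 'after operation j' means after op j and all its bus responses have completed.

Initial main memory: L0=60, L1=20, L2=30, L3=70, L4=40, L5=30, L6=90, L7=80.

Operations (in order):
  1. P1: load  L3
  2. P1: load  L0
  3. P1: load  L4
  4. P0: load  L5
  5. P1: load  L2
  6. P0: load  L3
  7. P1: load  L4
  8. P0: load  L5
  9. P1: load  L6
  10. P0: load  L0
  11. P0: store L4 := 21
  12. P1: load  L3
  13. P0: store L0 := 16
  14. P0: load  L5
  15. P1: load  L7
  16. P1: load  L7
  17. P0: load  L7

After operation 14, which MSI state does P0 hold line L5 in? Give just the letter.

state = S

  op1 P1: load  L3 → I/S on L3; bus BusRd; mem=70
  op2 P1: load  L0 → I/S on L0; bus BusRd; mem=60
  op3 P1: load  L4 → I/S on L4; bus BusRd; mem=40
  op4 P0: load  L5 → S/I on L5; bus BusRd; mem=30
  op5 P1: load  L2 → I/S on L2; bus BusRd; mem=30
  op6 P0: load  L3 → S/S on L3; bus BusRd; mem=70
  op7 P1: load  L4 → I/S on L4; bus (none); mem=40
  op8 P0: load  L5 → S/I on L5; bus (none); mem=30
  op9 P1: load  L6 → I/S on L6; bus BusRd; mem=90
  op10 P0: load  L0 → S/S on L0; bus BusRd; mem=60
  op11 P0: store L4 := 21 → M/I on L4; bus BusRdX; mem=40
  op12 P1: load  L3 → S/S on L3; bus (none); mem=70
  op13 P0: store L0 := 16 → M/I on L0; bus BusRdX; mem=60
  op14 P0: load  L5 → S/I on L5; bus (none); mem=30
  op15 P1: load  L7 → I/S on L7; bus BusRd; mem=80
  op16 P1: load  L7 → I/S on L7; bus (none); mem=80
  op17 P0: load  L7 → S/S on L7; bus BusRd; mem=80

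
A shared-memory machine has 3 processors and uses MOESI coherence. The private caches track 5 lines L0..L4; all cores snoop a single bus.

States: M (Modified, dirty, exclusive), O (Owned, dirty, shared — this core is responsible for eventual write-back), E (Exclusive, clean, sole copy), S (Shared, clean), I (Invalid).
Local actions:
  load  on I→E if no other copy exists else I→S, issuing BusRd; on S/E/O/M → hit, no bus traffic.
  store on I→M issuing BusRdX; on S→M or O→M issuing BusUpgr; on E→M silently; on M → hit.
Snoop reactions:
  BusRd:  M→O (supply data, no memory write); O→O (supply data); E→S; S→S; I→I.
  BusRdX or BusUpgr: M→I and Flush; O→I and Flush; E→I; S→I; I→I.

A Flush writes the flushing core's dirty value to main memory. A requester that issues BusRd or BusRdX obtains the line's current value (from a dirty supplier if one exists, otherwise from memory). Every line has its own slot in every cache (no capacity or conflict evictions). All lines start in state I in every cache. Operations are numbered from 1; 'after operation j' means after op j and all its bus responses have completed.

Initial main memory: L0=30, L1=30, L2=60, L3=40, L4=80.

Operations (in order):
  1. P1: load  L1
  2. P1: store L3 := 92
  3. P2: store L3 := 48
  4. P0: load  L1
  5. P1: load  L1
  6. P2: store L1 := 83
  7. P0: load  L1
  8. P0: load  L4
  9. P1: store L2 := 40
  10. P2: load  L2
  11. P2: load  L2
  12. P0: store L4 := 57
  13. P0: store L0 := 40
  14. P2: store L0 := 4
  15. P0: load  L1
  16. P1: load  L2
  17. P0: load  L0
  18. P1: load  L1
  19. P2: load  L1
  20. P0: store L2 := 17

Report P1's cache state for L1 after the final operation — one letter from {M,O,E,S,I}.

state = S

1. P1: load  L1  bus=[BusRd]  L1: P0=I P1=E P2=I  mem[L1]=30
2. P1: store L3 := 92  bus=[BusRdX]  L3: P0=I P1=M P2=I  mem[L3]=40
3. P2: store L3 := 48  bus=[BusRdX,Flush]  L3: P0=I P1=I P2=M  mem[L3]=92
4. P0: load  L1  bus=[BusRd]  L1: P0=S P1=S P2=I  mem[L1]=30
5. P1: load  L1  bus=[-]  L1: P0=S P1=S P2=I  mem[L1]=30
6. P2: store L1 := 83  bus=[BusRdX]  L1: P0=I P1=I P2=M  mem[L1]=30
7. P0: load  L1  bus=[BusRd]  L1: P0=S P1=I P2=O  mem[L1]=30
8. P0: load  L4  bus=[BusRd]  L4: P0=E P1=I P2=I  mem[L4]=80
9. P1: store L2 := 40  bus=[BusRdX]  L2: P0=I P1=M P2=I  mem[L2]=60
10. P2: load  L2  bus=[BusRd]  L2: P0=I P1=O P2=S  mem[L2]=60
11. P2: load  L2  bus=[-]  L2: P0=I P1=O P2=S  mem[L2]=60
12. P0: store L4 := 57  bus=[-]  L4: P0=M P1=I P2=I  mem[L4]=80
13. P0: store L0 := 40  bus=[BusRdX]  L0: P0=M P1=I P2=I  mem[L0]=30
14. P2: store L0 := 4  bus=[BusRdX,Flush]  L0: P0=I P1=I P2=M  mem[L0]=40
15. P0: load  L1  bus=[-]  L1: P0=S P1=I P2=O  mem[L1]=30
16. P1: load  L2  bus=[-]  L2: P0=I P1=O P2=S  mem[L2]=60
17. P0: load  L0  bus=[BusRd]  L0: P0=S P1=I P2=O  mem[L0]=40
18. P1: load  L1  bus=[BusRd]  L1: P0=S P1=S P2=O  mem[L1]=30
19. P2: load  L1  bus=[-]  L1: P0=S P1=S P2=O  mem[L1]=30
20. P0: store L2 := 17  bus=[BusRdX,Flush]  L2: P0=M P1=I P2=I  mem[L2]=40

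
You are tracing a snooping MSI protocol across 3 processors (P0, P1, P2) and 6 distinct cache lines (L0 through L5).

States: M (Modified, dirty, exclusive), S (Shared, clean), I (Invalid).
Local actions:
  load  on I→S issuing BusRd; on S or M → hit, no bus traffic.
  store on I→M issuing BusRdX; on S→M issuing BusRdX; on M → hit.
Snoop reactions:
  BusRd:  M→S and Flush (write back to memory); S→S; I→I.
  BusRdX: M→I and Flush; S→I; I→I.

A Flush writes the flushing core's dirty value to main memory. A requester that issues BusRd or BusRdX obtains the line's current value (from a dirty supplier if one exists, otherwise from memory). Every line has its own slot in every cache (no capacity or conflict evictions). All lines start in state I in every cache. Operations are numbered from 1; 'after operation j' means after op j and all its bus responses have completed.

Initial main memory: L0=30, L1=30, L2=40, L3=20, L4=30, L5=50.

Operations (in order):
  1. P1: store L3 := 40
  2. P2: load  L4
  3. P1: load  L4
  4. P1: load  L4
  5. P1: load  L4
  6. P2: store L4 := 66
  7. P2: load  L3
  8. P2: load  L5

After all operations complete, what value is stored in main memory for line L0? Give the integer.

memory[L0] = 30

step 1: P1: store L3 := 40  ⟶  IMI  (L3)  txn=BusRdX  M[L3]=20
step 2: P2: load  L4  ⟶  IIS  (L4)  txn=BusRd  M[L4]=30
step 3: P1: load  L4  ⟶  ISS  (L4)  txn=BusRd  M[L4]=30
step 4: P1: load  L4  ⟶  ISS  (L4)  txn=∅  M[L4]=30
step 5: P1: load  L4  ⟶  ISS  (L4)  txn=∅  M[L4]=30
step 6: P2: store L4 := 66  ⟶  IIM  (L4)  txn=BusRdX  M[L4]=30
step 7: P2: load  L3  ⟶  ISS  (L3)  txn=BusRd+Flush  M[L3]=40
step 8: P2: load  L5  ⟶  IIS  (L5)  txn=BusRd  M[L5]=50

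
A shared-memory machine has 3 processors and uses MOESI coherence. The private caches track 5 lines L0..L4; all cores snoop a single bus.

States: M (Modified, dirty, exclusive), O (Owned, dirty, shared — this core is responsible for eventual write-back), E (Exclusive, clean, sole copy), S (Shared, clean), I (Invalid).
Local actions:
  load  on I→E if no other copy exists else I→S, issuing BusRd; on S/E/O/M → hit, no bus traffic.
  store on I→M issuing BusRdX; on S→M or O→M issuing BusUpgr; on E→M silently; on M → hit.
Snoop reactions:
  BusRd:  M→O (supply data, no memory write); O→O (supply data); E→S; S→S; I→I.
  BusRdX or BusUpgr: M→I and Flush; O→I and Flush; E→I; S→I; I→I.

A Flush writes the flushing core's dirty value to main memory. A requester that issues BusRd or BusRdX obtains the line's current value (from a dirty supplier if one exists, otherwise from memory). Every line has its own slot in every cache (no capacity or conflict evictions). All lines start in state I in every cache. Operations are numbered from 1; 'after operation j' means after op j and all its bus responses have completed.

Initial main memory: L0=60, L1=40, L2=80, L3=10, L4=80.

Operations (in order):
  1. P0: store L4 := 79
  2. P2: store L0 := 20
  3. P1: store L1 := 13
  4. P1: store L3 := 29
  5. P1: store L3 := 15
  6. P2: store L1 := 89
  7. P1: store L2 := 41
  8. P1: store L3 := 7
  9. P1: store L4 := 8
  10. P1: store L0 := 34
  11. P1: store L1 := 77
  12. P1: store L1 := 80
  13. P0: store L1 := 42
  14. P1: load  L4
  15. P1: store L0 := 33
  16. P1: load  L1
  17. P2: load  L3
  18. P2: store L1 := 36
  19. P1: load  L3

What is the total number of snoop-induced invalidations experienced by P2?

invalidations = 2

1. P0: store L4 := 79  bus=[BusRdX]  L4: P0=M P1=I P2=I  mem[L4]=80
2. P2: store L0 := 20  bus=[BusRdX]  L0: P0=I P1=I P2=M  mem[L0]=60
3. P1: store L1 := 13  bus=[BusRdX]  L1: P0=I P1=M P2=I  mem[L1]=40
4. P1: store L3 := 29  bus=[BusRdX]  L3: P0=I P1=M P2=I  mem[L3]=10
5. P1: store L3 := 15  bus=[-]  L3: P0=I P1=M P2=I  mem[L3]=10
6. P2: store L1 := 89  bus=[BusRdX,Flush]  L1: P0=I P1=I P2=M  mem[L1]=13
7. P1: store L2 := 41  bus=[BusRdX]  L2: P0=I P1=M P2=I  mem[L2]=80
8. P1: store L3 := 7  bus=[-]  L3: P0=I P1=M P2=I  mem[L3]=10
9. P1: store L4 := 8  bus=[BusRdX,Flush]  L4: P0=I P1=M P2=I  mem[L4]=79
10. P1: store L0 := 34  bus=[BusRdX,Flush]  L0: P0=I P1=M P2=I  mem[L0]=20
11. P1: store L1 := 77  bus=[BusRdX,Flush]  L1: P0=I P1=M P2=I  mem[L1]=89
12. P1: store L1 := 80  bus=[-]  L1: P0=I P1=M P2=I  mem[L1]=89
13. P0: store L1 := 42  bus=[BusRdX,Flush]  L1: P0=M P1=I P2=I  mem[L1]=80
14. P1: load  L4  bus=[-]  L4: P0=I P1=M P2=I  mem[L4]=79
15. P1: store L0 := 33  bus=[-]  L0: P0=I P1=M P2=I  mem[L0]=20
16. P1: load  L1  bus=[BusRd]  L1: P0=O P1=S P2=I  mem[L1]=80
17. P2: load  L3  bus=[BusRd]  L3: P0=I P1=O P2=S  mem[L3]=10
18. P2: store L1 := 36  bus=[BusRdX,Flush]  L1: P0=I P1=I P2=M  mem[L1]=42
19. P1: load  L3  bus=[-]  L3: P0=I P1=O P2=S  mem[L3]=10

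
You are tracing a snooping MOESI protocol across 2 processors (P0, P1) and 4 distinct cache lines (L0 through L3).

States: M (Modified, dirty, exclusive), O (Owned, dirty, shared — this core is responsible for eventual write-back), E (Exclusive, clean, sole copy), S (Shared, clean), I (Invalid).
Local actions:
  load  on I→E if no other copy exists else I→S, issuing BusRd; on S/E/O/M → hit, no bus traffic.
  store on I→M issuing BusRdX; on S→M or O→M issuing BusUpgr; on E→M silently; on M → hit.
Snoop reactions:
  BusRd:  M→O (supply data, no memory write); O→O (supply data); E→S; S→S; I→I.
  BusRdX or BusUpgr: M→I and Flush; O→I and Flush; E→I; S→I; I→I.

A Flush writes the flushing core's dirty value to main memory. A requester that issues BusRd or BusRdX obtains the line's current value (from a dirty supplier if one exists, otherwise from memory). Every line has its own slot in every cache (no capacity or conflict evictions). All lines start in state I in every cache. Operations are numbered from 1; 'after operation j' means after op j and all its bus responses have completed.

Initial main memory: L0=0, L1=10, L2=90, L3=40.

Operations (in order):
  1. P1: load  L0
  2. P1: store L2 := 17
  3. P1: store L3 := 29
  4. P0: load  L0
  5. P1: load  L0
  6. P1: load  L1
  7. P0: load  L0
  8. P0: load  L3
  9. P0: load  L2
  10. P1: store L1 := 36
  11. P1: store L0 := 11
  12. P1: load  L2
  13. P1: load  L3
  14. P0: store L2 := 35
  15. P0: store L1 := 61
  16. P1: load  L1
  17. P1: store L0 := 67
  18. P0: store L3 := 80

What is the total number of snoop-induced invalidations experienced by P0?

invalidations = 1

step 1: P1: load  L0  ⟶  IE  (L0)  txn=BusRd  M[L0]=0
step 2: P1: store L2 := 17  ⟶  IM  (L2)  txn=BusRdX  M[L2]=90
step 3: P1: store L3 := 29  ⟶  IM  (L3)  txn=BusRdX  M[L3]=40
step 4: P0: load  L0  ⟶  SS  (L0)  txn=BusRd  M[L0]=0
step 5: P1: load  L0  ⟶  SS  (L0)  txn=∅  M[L0]=0
step 6: P1: load  L1  ⟶  IE  (L1)  txn=BusRd  M[L1]=10
step 7: P0: load  L0  ⟶  SS  (L0)  txn=∅  M[L0]=0
step 8: P0: load  L3  ⟶  SO  (L3)  txn=BusRd  M[L3]=40
step 9: P0: load  L2  ⟶  SO  (L2)  txn=BusRd  M[L2]=90
step 10: P1: store L1 := 36  ⟶  IM  (L1)  txn=∅  M[L1]=10
step 11: P1: store L0 := 11  ⟶  IM  (L0)  txn=BusUpgr  M[L0]=0
step 12: P1: load  L2  ⟶  SO  (L2)  txn=∅  M[L2]=90
step 13: P1: load  L3  ⟶  SO  (L3)  txn=∅  M[L3]=40
step 14: P0: store L2 := 35  ⟶  MI  (L2)  txn=BusUpgr+Flush  M[L2]=17
step 15: P0: store L1 := 61  ⟶  MI  (L1)  txn=BusRdX+Flush  M[L1]=36
step 16: P1: load  L1  ⟶  OS  (L1)  txn=BusRd  M[L1]=36
step 17: P1: store L0 := 67  ⟶  IM  (L0)  txn=∅  M[L0]=0
step 18: P0: store L3 := 80  ⟶  MI  (L3)  txn=BusUpgr+Flush  M[L3]=29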